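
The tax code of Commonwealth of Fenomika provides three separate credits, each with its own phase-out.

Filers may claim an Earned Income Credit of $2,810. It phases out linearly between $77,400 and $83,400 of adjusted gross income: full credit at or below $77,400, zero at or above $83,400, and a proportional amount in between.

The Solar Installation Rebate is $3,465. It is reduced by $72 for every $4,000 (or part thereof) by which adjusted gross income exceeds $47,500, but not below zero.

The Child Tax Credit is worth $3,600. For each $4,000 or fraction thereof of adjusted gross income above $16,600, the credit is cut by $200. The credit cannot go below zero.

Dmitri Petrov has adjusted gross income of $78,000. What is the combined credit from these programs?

Earned Income Credit: $78,000 is $600 into a $6,000 phase-out range, leaving 5,400/6,000 of the credit: $2,810 × 5,400/6,000 = $2,529.
Solar Installation Rebate: income exceeds $47,500 by $30,500, which is 8 full-or-partial $4,000 increments; reduction = 8 × $72 = $576, leaving $2,889.
Child Tax Credit: income exceeds $16,600 by $61,400, which is 16 full-or-partial $4,000 increments; reduction = 16 × $200 = $3,200, leaving $400.
Total: $2,529 + $2,889 + $400 = $5,818.

$5,818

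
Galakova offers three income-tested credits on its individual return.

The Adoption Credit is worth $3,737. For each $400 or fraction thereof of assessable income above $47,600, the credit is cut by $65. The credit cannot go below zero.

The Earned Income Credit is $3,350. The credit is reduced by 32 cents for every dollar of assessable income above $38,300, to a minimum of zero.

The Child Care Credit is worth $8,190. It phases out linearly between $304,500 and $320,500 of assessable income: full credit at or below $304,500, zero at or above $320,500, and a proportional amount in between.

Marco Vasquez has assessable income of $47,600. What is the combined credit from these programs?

$12,301

Adoption Credit: $47,600 is at or below the $47,600 threshold, so the full $3,737 applies.
Earned Income Credit: 32% of the $9,300 excess over $38,300 is $2,976; credit = $3,350 − $2,976 = $374.
Child Care Credit: $47,600 is at or below the $304,500 threshold, so the full $8,190 applies.
Total: $3,737 + $374 + $8,190 = $12,301.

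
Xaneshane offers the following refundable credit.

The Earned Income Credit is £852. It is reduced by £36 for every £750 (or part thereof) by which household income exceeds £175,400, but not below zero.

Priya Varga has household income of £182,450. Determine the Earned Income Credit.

Earned Income Credit: income exceeds £175,400 by £7,050, which is 10 full-or-partial £750 increments; reduction = 10 × £36 = £360, leaving £492.

£492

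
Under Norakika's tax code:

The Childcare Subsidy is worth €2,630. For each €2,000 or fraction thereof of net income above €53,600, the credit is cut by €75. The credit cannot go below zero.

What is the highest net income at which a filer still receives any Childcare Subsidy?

After 35 increments the reduction is 35 × €75 = €2,625, leaving €5; one more increment wipes it out. Increment 35 ends at excess 35 × €2,000 = €70,000, so the highest qualifying income is €53,600 + €70,000 = €123,600.

€123,600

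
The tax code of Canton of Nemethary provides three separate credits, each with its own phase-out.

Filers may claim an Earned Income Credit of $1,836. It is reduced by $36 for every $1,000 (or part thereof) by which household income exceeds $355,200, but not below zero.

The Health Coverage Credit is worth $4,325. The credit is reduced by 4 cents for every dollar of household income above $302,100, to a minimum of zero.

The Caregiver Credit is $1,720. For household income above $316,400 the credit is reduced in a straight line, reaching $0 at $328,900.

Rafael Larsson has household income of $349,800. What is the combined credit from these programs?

Earned Income Credit: $349,800 is at or below the $355,200 threshold, so the full $1,836 applies.
Health Coverage Credit: 4% of the $47,700 excess over $302,100 is $1,908; credit = $4,325 − $1,908 = $2,417.
Caregiver Credit: $349,800 is at or above $328,900, so the credit is $0.
Total: $1,836 + $2,417 + $0 = $4,253.

$4,253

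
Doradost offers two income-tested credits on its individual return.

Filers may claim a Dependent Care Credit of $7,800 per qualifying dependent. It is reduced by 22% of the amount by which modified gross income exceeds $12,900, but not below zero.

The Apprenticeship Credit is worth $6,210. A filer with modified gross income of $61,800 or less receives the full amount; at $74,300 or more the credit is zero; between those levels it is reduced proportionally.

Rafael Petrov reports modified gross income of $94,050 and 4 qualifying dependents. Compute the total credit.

$13,347

Dependent Care Credit: base = 4 × $7,800 = $31,200. 22% of the $81,150 excess over $12,900 is $17,853; credit = $31,200 − $17,853 = $13,347.
Apprenticeship Credit: $94,050 is at or above $74,300, so the credit is $0.
Total: $13,347 + $0 = $13,347.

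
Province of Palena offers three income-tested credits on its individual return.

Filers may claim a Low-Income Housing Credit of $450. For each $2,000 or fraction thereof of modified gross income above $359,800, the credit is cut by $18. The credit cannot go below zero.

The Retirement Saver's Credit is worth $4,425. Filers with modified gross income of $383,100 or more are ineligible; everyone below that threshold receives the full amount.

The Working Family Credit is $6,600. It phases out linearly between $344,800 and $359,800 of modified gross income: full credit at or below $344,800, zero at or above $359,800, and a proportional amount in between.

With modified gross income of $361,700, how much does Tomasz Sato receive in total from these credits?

Low-Income Housing Credit: income exceeds $359,800 by $1,900, which is 1 full-or-partial $2,000 increment; reduction = 1 × $18 = $18, leaving $432.
Retirement Saver's Credit: $361,700 is below the $383,100 cutoff, so the full $4,425 applies.
Working Family Credit: $361,700 is at or above $359,800, so the credit is $0.
Total: $432 + $4,425 + $0 = $4,857.

$4,857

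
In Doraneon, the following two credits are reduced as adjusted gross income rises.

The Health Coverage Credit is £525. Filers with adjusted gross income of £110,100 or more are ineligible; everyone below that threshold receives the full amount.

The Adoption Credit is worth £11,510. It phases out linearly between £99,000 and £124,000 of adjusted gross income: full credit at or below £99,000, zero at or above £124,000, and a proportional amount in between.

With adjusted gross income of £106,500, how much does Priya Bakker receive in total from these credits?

£8,582

Health Coverage Credit: £106,500 is below the £110,100 cutoff, so the full £525 applies.
Adoption Credit: £106,500 is £7,500 into a £25,000 phase-out range, leaving 17,500/25,000 of the credit: £11,510 × 17,500/25,000 = £8,057.
Total: £525 + £8,057 = £8,582.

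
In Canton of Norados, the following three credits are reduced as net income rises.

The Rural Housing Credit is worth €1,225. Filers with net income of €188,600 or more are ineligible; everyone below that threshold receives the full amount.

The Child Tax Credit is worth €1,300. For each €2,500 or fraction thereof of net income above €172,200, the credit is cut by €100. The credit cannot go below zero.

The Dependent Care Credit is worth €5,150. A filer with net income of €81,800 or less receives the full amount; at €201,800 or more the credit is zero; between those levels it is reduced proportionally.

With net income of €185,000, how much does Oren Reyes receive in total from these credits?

€2,646

Rural Housing Credit: €185,000 is below the €188,600 cutoff, so the full €1,225 applies.
Child Tax Credit: income exceeds €172,200 by €12,800, which is 6 full-or-partial €2,500 increments; reduction = 6 × €100 = €600, leaving €700.
Dependent Care Credit: €185,000 is €103,200 into a €120,000 phase-out range, leaving 16,800/120,000 of the credit: €5,150 × 16,800/120,000 = €721.
Total: €1,225 + €700 + €721 = €2,646.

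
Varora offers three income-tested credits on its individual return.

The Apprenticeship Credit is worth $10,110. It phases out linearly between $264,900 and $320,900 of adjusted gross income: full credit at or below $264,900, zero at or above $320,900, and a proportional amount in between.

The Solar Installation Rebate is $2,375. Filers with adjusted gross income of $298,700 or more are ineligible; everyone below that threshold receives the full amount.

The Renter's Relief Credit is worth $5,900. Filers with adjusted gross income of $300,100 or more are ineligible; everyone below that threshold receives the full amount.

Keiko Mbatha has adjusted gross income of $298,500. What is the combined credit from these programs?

Apprenticeship Credit: $298,500 is $33,600 into a $56,000 phase-out range, leaving 22,400/56,000 of the credit: $10,110 × 22,400/56,000 = $4,044.
Solar Installation Rebate: $298,500 is below the $298,700 cutoff, so the full $2,375 applies.
Renter's Relief Credit: $298,500 is below the $300,100 cutoff, so the full $5,900 applies.
Total: $4,044 + $2,375 + $5,900 = $12,319.

$12,319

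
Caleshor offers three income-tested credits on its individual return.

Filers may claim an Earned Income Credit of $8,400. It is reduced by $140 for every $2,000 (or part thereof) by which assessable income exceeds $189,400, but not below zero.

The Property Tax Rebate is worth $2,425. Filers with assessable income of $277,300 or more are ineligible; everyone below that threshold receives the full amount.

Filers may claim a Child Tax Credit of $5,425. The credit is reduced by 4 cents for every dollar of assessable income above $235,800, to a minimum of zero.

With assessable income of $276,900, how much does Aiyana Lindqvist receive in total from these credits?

Earned Income Credit: income exceeds $189,400 by $87,500, which is 44 full-or-partial $2,000 increments; reduction = 44 × $140 = $6,160, leaving $2,240.
Property Tax Rebate: $276,900 is below the $277,300 cutoff, so the full $2,425 applies.
Child Tax Credit: 4% of the $41,100 excess over $235,800 is $1,644; credit = $5,425 − $1,644 = $3,781.
Total: $2,240 + $2,425 + $3,781 = $8,446.

$8,446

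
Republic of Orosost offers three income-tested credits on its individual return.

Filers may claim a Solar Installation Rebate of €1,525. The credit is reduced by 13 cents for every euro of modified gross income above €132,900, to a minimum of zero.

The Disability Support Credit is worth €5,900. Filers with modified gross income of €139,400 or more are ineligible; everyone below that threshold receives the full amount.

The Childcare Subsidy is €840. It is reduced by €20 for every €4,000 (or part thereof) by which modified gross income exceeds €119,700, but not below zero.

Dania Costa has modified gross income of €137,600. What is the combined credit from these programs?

Solar Installation Rebate: 13% of the €4,700 excess over €132,900 is €611; credit = €1,525 − €611 = €914.
Disability Support Credit: €137,600 is below the €139,400 cutoff, so the full €5,900 applies.
Childcare Subsidy: income exceeds €119,700 by €17,900, which is 5 full-or-partial €4,000 increments; reduction = 5 × €20 = €100, leaving €740.
Total: €914 + €5,900 + €740 = €7,554.

€7,554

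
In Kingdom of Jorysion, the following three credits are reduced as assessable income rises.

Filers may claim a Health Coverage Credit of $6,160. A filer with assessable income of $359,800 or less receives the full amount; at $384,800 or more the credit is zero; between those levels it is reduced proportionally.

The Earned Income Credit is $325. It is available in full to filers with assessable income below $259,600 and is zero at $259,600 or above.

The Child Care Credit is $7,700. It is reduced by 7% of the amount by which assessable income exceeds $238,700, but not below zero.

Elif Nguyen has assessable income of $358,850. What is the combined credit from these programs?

Health Coverage Credit: $358,850 is at or below the $359,800 threshold, so the full $6,160 applies.
Earned Income Credit: $358,850 meets or exceeds the $259,600 cutoff, so the credit is $0.
Child Care Credit: 7% of the $120,150 excess over $238,700 is $8,410.50 ≥ base, so the credit is $0.
Total: $6,160 + $0 + $0 = $6,160.

$6,160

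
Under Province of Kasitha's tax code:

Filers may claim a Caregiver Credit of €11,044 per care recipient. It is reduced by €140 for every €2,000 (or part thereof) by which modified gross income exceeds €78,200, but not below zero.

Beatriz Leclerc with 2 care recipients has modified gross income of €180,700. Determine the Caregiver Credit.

€14,808

Caregiver Credit: base = 2 × €11,044 = €22,088. income exceeds €78,200 by €102,500, which is 52 full-or-partial €2,000 increments; reduction = 52 × €140 = €7,280, leaving €14,808.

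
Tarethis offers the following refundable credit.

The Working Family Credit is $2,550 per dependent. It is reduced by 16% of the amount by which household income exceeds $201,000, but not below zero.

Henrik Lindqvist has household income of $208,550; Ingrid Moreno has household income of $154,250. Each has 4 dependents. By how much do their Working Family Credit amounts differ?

Henrik ($208,550): Working Family Credit: base = 4 × $2,550 = $10,200. 16% of the $7,550 excess over $201,000 is $1,208; credit = $10,200 − $1,208 = $8,992.
Ingrid ($154,250): Working Family Credit: base = 4 × $2,550 = $10,200. $154,250 is at or below the $201,000 threshold, so the full $10,200 applies.
Difference: |$8,992 − $10,200| = $1,208.

$1,208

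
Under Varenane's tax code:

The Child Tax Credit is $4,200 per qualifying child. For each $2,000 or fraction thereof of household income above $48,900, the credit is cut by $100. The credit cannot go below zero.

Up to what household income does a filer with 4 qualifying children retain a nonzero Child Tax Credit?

Full credit = 4 × $4,200 = $16,800.
After 167 increments the reduction is 167 × $100 = $16,700, leaving $100; one more increment wipes it out. Increment 167 ends at excess 167 × $2,000 = $334,000, so the highest qualifying income is $48,900 + $334,000 = $382,900.

$382,900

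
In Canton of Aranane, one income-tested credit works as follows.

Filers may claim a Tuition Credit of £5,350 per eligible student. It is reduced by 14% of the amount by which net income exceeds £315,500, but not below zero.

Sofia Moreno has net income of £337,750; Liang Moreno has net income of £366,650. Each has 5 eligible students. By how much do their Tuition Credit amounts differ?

Sofia (£337,750): Tuition Credit: base = 5 × £5,350 = £26,750. 14% of the £22,250 excess over £315,500 is £3,115; credit = £26,750 − £3,115 = £23,635.
Liang (£366,650): Tuition Credit: base = 5 × £5,350 = £26,750. 14% of the £51,150 excess over £315,500 is £7,161; credit = £26,750 − £7,161 = £19,589.
Difference: |£23,635 − £19,589| = £4,046.

£4,046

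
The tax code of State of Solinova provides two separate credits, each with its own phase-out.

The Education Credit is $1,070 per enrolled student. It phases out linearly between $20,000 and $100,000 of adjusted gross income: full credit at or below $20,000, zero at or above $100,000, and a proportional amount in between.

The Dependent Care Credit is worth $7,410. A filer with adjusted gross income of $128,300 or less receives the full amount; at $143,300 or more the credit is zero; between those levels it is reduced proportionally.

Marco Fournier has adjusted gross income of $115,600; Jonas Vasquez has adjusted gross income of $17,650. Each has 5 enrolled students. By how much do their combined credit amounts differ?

$5,350

Marco ($115,600): Education Credit: base = 5 × $1,070 = $5,350. $115,600 is at or above $100,000, so the credit is $0. Dependent Care Credit: $115,600 is at or below the $128,300 threshold, so the full $7,410 applies. total $0 + $7,410 = $7,410
Jonas ($17,650): Education Credit: base = 5 × $1,070 = $5,350. $17,650 is at or below the $20,000 threshold, so the full $5,350 applies. Dependent Care Credit: $17,650 is at or below the $128,300 threshold, so the full $7,410 applies. total $5,350 + $7,410 = $12,760
Difference: |$7,410 − $12,760| = $5,350.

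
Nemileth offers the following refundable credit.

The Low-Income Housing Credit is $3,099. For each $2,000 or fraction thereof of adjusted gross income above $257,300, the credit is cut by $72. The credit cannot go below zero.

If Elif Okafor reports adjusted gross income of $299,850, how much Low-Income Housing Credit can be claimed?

Low-Income Housing Credit: income exceeds $257,300 by $42,550, which is 22 full-or-partial $2,000 increments; reduction = 22 × $72 = $1,584, leaving $1,515.

$1,515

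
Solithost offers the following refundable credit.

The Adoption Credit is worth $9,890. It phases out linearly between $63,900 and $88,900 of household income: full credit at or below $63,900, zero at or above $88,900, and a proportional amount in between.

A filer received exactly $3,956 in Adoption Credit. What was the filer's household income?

$3,956 is 3,956/9,890 of the full $9,890, so 5,934/9,890 of the $25,000 range has been used: income = $63,900 + $25,000 × 5,934/9,890 = $78,900.

$78,900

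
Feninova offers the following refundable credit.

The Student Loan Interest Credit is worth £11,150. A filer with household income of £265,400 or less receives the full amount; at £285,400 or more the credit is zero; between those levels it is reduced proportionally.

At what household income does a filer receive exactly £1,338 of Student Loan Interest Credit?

£1,338 is 1,338/11,150 of the full £11,150, so 9,812/11,150 of the £20,000 range has been used: income = £265,400 + £20,000 × 9,812/11,150 = £283,000.

£283,000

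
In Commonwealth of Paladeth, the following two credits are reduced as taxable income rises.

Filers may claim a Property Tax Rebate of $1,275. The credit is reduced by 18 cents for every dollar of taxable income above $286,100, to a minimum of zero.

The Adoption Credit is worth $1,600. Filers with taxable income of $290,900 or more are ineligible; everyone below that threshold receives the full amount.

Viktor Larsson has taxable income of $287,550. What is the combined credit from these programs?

$2,614

Property Tax Rebate: 18% of the $1,450 excess over $286,100 is $261; credit = $1,275 − $261 = $1,014.
Adoption Credit: $287,550 is below the $290,900 cutoff, so the full $1,600 applies.
Total: $1,014 + $1,600 = $2,614.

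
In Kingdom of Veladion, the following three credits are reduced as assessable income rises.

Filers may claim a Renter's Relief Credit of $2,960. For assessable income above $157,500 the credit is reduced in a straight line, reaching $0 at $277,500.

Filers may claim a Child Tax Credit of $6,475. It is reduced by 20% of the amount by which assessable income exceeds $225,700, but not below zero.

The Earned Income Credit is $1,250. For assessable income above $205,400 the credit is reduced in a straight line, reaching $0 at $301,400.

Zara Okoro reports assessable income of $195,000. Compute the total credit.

$9,760

Renter's Relief Credit: $195,000 is $37,500 into a $120,000 phase-out range, leaving 82,500/120,000 of the credit: $2,960 × 82,500/120,000 = $2,035.
Child Tax Credit: $195,000 is at or below the $225,700 threshold, so the full $6,475 applies.
Earned Income Credit: $195,000 is at or below the $205,400 threshold, so the full $1,250 applies.
Total: $2,035 + $6,475 + $1,250 = $9,760.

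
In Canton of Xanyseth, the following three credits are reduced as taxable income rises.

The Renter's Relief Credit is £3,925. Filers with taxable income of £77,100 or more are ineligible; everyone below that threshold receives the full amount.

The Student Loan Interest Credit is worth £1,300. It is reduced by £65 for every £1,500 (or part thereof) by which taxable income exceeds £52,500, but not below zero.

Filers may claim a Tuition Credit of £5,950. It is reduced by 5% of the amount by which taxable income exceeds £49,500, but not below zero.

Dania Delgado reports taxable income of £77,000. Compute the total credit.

£8,695

Renter's Relief Credit: £77,000 is below the £77,100 cutoff, so the full £3,925 applies.
Student Loan Interest Credit: income exceeds £52,500 by £24,500, which is 17 full-or-partial £1,500 increments; reduction = 17 × £65 = £1,105, leaving £195.
Tuition Credit: 5% of the £27,500 excess over £49,500 is £1,375; credit = £5,950 − £1,375 = £4,575.
Total: £3,925 + £195 + £4,575 = £8,695.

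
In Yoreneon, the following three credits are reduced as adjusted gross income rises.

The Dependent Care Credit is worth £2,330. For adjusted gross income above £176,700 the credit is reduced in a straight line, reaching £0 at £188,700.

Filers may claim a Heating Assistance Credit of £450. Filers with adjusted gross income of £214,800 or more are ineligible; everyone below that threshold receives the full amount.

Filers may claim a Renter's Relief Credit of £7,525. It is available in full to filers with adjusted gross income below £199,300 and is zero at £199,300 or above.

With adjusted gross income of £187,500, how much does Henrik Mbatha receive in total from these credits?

Dependent Care Credit: £187,500 is £10,800 into a £12,000 phase-out range, leaving 1,200/12,000 of the credit: £2,330 × 1,200/12,000 = £233.
Heating Assistance Credit: £187,500 is below the £214,800 cutoff, so the full £450 applies.
Renter's Relief Credit: £187,500 is below the £199,300 cutoff, so the full £7,525 applies.
Total: £233 + £450 + £7,525 = £8,208.

£8,208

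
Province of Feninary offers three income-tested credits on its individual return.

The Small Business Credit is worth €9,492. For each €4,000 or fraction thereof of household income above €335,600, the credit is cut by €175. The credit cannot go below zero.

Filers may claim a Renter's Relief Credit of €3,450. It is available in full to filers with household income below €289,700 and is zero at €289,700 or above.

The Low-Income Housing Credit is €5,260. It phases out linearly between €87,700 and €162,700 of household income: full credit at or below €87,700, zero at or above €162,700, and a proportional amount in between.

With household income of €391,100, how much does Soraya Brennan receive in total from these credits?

€7,042

Small Business Credit: income exceeds €335,600 by €55,500, which is 14 full-or-partial €4,000 increments; reduction = 14 × €175 = €2,450, leaving €7,042.
Renter's Relief Credit: €391,100 meets or exceeds the €289,700 cutoff, so the credit is €0.
Low-Income Housing Credit: €391,100 is at or above €162,700, so the credit is €0.
Total: €7,042 + €0 + €0 = €7,042.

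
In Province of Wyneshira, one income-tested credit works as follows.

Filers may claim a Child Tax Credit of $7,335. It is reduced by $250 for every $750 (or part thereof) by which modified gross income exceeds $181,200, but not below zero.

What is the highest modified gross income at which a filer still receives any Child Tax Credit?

$202,950

After 29 increments the reduction is 29 × $250 = $7,250, leaving $85; one more increment wipes it out. Increment 29 ends at excess 29 × $750 = $21,750, so the highest qualifying income is $181,200 + $21,750 = $202,950.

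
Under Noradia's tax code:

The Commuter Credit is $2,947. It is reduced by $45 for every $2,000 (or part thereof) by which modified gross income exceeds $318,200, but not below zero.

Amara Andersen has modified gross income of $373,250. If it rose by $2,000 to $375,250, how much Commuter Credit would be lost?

$45

At $373,250 — income exceeds $318,200 by $55,050, which is 28 full-or-partial $2,000 increments; reduction = 28 × $45 = $1,260, leaving $1,687.
At $375,250 — income exceeds $318,200 by $57,050, which is 29 full-or-partial $2,000 increments; reduction = 29 × $45 = $1,305, leaving $1,642.
Lost: $1,687 − $1,642 = $45.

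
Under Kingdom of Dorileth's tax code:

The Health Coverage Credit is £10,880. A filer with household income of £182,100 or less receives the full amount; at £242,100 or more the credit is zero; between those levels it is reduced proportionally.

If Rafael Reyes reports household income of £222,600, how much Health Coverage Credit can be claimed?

£3,536

Health Coverage Credit: £222,600 is £40,500 into a £60,000 phase-out range, leaving 19,500/60,000 of the credit: £10,880 × 19,500/60,000 = £3,536.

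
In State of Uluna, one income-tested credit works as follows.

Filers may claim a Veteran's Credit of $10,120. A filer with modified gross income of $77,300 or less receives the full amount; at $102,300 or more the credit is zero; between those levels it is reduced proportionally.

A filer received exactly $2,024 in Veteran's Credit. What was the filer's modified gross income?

$2,024 is 2,024/10,120 of the full $10,120, so 8,096/10,120 of the $25,000 range has been used: income = $77,300 + $25,000 × 8,096/10,120 = $97,300.

$97,300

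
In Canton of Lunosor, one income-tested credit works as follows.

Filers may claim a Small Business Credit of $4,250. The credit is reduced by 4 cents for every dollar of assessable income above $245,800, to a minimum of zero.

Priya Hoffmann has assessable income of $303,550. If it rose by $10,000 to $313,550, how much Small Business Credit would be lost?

$400

At $303,550 — 4% of the $57,750 excess over $245,800 is $2,310; credit = $4,250 − $2,310 = $1,940.
At $313,550 — 4% of the $67,750 excess over $245,800 is $2,710; credit = $4,250 − $2,710 = $1,540.
Lost: $1,940 − $1,540 = $400.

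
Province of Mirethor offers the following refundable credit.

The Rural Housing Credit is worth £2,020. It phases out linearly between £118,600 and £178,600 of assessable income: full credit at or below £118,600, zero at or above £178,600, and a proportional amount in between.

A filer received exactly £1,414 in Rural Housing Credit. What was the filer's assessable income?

£1,414 is 1,414/2,020 of the full £2,020, so 606/2,020 of the £60,000 range has been used: income = £118,600 + £60,000 × 606/2,020 = £136,600.

£136,600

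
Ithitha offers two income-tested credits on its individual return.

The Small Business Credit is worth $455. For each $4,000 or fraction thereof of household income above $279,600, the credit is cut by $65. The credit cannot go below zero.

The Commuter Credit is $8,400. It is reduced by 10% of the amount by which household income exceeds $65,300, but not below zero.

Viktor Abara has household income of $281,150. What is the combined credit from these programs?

Small Business Credit: income exceeds $279,600 by $1,550, which is 1 full-or-partial $4,000 increment; reduction = 1 × $65 = $65, leaving $390.
Commuter Credit: 10% of the $215,850 excess over $65,300 is $21,585 ≥ base, so the credit is $0.
Total: $390 + $0 = $390.

$390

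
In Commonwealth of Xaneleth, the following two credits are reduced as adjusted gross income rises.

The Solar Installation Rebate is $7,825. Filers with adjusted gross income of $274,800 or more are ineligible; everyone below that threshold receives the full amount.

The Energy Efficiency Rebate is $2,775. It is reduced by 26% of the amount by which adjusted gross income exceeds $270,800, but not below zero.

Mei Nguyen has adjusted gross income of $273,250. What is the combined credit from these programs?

Solar Installation Rebate: $273,250 is below the $274,800 cutoff, so the full $7,825 applies.
Energy Efficiency Rebate: 26% of the $2,450 excess over $270,800 is $637; credit = $2,775 − $637 = $2,138.
Total: $7,825 + $2,138 = $9,963.

$9,963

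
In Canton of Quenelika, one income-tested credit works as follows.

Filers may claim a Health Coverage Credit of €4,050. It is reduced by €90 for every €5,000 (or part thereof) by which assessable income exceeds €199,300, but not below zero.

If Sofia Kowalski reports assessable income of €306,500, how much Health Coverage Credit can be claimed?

€2,070

Health Coverage Credit: income exceeds €199,300 by €107,200, which is 22 full-or-partial €5,000 increments; reduction = 22 × €90 = €1,980, leaving €2,070.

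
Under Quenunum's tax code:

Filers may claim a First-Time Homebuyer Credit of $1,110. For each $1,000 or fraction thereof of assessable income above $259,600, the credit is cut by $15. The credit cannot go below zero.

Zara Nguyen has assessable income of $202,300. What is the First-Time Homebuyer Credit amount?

First-Time Homebuyer Credit: $202,300 is at or below the $259,600 threshold, so the full $1,110 applies.

$1,110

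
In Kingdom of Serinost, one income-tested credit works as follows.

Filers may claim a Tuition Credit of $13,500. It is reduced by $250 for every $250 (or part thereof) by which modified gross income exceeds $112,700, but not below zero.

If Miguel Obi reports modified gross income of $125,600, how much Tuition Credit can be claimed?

$500

Tuition Credit: income exceeds $112,700 by $12,900, which is 52 full-or-partial $250 increments; reduction = 52 × $250 = $13,000, leaving $500.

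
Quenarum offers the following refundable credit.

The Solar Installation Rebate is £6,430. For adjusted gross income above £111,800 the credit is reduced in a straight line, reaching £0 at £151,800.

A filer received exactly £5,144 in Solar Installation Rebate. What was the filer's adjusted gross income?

£5,144 is 5,144/6,430 of the full £6,430, so 1,286/6,430 of the £40,000 range has been used: income = £111,800 + £40,000 × 1,286/6,430 = £119,800.

£119,800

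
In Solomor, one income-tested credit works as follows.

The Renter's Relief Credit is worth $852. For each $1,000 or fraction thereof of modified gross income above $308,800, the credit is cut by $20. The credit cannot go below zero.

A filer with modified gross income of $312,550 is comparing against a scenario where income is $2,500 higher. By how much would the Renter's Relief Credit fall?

At $312,550 — income exceeds $308,800 by $3,750, which is 4 full-or-partial $1,000 increments; reduction = 4 × $20 = $80, leaving $772.
At $315,050 — income exceeds $308,800 by $6,250, which is 7 full-or-partial $1,000 increments; reduction = 7 × $20 = $140, leaving $712.
Lost: $772 − $712 = $60.

$60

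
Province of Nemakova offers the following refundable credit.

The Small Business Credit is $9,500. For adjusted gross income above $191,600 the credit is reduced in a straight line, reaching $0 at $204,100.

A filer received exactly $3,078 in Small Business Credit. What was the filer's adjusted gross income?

$3,078 is 3,078/9,500 of the full $9,500, so 6,422/9,500 of the $12,500 range has been used: income = $191,600 + $12,500 × 6,422/9,500 = $200,050.

$200,050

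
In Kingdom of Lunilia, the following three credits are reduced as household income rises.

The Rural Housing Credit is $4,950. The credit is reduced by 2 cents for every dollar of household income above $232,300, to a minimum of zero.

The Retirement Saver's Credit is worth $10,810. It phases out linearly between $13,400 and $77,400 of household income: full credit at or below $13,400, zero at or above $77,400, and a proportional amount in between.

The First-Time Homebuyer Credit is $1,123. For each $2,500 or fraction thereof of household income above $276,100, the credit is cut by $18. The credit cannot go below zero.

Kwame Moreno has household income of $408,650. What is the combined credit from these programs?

$1,574

Rural Housing Credit: 2% of the $176,350 excess over $232,300 is $3,527; credit = $4,950 − $3,527 = $1,423.
Retirement Saver's Credit: $408,650 is at or above $77,400, so the credit is $0.
First-Time Homebuyer Credit: income exceeds $276,100 by $132,550, which is 54 full-or-partial $2,500 increments; reduction = 54 × $18 = $972, leaving $151.
Total: $1,423 + $0 + $151 = $1,574.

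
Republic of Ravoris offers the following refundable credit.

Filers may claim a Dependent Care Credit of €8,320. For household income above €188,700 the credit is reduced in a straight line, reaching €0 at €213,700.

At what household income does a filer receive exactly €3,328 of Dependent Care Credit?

€203,700

€3,328 is 3,328/8,320 of the full €8,320, so 4,992/8,320 of the €25,000 range has been used: income = €188,700 + €25,000 × 4,992/8,320 = €203,700.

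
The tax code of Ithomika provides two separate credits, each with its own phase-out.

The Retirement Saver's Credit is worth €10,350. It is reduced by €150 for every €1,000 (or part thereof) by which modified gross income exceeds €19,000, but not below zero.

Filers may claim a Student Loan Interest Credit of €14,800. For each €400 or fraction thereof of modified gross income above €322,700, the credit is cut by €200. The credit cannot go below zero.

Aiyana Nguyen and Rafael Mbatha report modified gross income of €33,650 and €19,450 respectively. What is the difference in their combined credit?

€2,100

Aiyana (€33,650): Retirement Saver's Credit: income exceeds €19,000 by €14,650, which is 15 full-or-partial €1,000 increments; reduction = 15 × €150 = €2,250, leaving €8,100. Student Loan Interest Credit: €33,650 is at or below the €322,700 threshold, so the full €14,800 applies. total €8,100 + €14,800 = €22,900
Rafael (€19,450): Retirement Saver's Credit: income exceeds €19,000 by €450, which is 1 full-or-partial €1,000 increment; reduction = 1 × €150 = €150, leaving €10,200. Student Loan Interest Credit: €19,450 is at or below the €322,700 threshold, so the full €14,800 applies. total €10,200 + €14,800 = €25,000
Difference: |€22,900 − €25,000| = €2,100.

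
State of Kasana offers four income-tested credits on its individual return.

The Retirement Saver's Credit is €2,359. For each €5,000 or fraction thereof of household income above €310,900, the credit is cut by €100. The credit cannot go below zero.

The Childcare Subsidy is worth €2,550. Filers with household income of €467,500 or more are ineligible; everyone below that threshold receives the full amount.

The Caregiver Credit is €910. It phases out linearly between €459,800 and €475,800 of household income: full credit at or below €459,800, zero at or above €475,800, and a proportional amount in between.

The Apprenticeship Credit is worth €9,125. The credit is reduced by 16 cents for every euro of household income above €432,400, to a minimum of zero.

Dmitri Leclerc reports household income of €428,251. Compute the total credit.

€12,585

Retirement Saver's Credit: income exceeds €310,900 by €117,351 → 24 increments × €100 = €2,400 ≥ base, so the credit is €0.
Childcare Subsidy: €428,251 is below the €467,500 cutoff, so the full €2,550 applies.
Caregiver Credit: €428,251 is at or below the €459,800 threshold, so the full €910 applies.
Apprenticeship Credit: €428,251 is at or below the €432,400 threshold, so the full €9,125 applies.
Total: €0 + €2,550 + €910 + €9,125 = €12,585.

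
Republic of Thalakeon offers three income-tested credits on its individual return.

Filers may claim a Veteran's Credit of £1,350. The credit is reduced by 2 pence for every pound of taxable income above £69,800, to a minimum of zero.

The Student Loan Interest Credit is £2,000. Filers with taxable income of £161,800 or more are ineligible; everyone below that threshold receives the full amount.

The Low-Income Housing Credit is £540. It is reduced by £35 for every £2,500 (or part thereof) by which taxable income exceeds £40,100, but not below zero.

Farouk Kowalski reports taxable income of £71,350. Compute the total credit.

Veteran's Credit: 2% of the £1,550 excess over £69,800 is £31; credit = £1,350 − £31 = £1,319.
Student Loan Interest Credit: £71,350 is below the £161,800 cutoff, so the full £2,000 applies.
Low-Income Housing Credit: income exceeds £40,100 by £31,250, which is 13 full-or-partial £2,500 increments; reduction = 13 × £35 = £455, leaving £85.
Total: £1,319 + £2,000 + £85 = £3,404.

£3,404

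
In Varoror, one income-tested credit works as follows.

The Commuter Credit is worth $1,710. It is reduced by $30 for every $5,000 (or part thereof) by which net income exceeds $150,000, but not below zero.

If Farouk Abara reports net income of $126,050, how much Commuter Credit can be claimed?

$1,710

Commuter Credit: $126,050 is at or below the $150,000 threshold, so the full $1,710 applies.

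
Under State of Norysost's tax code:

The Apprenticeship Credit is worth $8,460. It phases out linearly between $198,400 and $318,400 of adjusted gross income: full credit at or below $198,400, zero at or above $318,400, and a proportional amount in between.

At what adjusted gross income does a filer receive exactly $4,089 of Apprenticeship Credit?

$4,089 is 4,089/8,460 of the full $8,460, so 4,371/8,460 of the $120,000 range has been used: income = $198,400 + $120,000 × 4,371/8,460 = $260,400.

$260,400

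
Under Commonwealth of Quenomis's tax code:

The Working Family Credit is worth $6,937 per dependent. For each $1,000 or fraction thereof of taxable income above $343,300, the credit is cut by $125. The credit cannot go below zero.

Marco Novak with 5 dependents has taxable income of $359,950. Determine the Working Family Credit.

$32,560

Working Family Credit: base = 5 × $6,937 = $34,685. income exceeds $343,300 by $16,650, which is 17 full-or-partial $1,000 increments; reduction = 17 × $125 = $2,125, leaving $32,560.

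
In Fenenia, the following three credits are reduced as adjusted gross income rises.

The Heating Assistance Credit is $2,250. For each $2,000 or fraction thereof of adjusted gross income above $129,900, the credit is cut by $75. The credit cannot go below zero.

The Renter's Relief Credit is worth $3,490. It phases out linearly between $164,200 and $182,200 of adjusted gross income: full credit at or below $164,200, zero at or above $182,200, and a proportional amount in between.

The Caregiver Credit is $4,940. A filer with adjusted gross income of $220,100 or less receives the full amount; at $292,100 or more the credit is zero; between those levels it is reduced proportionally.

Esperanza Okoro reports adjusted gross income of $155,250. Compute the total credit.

Heating Assistance Credit: income exceeds $129,900 by $25,350, which is 13 full-or-partial $2,000 increments; reduction = 13 × $75 = $975, leaving $1,275.
Renter's Relief Credit: $155,250 is at or below the $164,200 threshold, so the full $3,490 applies.
Caregiver Credit: $155,250 is at or below the $220,100 threshold, so the full $4,940 applies.
Total: $1,275 + $3,490 + $4,940 = $9,705.

$9,705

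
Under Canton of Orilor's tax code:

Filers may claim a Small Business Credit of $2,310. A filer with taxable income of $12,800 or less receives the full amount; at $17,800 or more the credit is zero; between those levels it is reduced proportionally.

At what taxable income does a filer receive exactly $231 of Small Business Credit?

$17,300

$231 is 231/2,310 of the full $2,310, so 2,079/2,310 of the $5,000 range has been used: income = $12,800 + $5,000 × 2,079/2,310 = $17,300.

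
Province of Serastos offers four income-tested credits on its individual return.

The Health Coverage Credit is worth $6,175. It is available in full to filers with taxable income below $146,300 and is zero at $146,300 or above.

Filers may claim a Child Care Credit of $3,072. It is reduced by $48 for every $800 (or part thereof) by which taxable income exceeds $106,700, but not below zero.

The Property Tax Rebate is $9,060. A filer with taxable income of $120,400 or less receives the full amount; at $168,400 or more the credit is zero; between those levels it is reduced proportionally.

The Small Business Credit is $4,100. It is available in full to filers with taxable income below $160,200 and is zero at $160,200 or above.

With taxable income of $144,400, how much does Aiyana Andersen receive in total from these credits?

Health Coverage Credit: $144,400 is below the $146,300 cutoff, so the full $6,175 applies.
Child Care Credit: income exceeds $106,700 by $37,700, which is 48 full-or-partial $800 increments; reduction = 48 × $48 = $2,304, leaving $768.
Property Tax Rebate: $144,400 is $24,000 into a $48,000 phase-out range, leaving 24,000/48,000 of the credit: $9,060 × 24,000/48,000 = $4,530.
Small Business Credit: $144,400 is below the $160,200 cutoff, so the full $4,100 applies.
Total: $6,175 + $768 + $4,530 + $4,100 = $15,573.

$15,573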